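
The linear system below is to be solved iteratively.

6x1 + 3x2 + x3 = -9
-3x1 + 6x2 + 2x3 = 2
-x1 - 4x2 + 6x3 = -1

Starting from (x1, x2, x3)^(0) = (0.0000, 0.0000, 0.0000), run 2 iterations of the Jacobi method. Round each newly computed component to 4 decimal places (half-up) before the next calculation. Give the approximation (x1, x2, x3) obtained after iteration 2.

(-1.6389, -0.3611, -0.1945)

Iteration 1:
  x1 = (-9 - (3)·0.0000 - (1)·0.0000) / (6) = -1.5000
  x2 = (2 - (-3)·0.0000 - (2)·0.0000) / (6) = 0.3333
  x3 = (-1 - (-1)·0.0000 - (-4)·0.0000) / (6) = -0.1667
Iteration 2:
  x1 = (-9 - (3)·0.3333 - (1)·-0.1667) / (6) = -1.6389
  x2 = (2 - (-3)·-1.5000 - (2)·-0.1667) / (6) = -0.3611
  x3 = (-1 - (-1)·-1.5000 - (-4)·0.3333) / (6) = -0.1945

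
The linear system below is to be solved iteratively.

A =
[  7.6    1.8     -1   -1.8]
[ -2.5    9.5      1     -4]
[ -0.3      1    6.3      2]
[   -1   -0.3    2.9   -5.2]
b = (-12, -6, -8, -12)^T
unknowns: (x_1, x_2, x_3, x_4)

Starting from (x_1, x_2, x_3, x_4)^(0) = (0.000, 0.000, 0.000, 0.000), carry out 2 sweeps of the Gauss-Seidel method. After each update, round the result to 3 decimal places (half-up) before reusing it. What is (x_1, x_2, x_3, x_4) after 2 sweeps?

(-1.009, 0.075, -1.969, 1.399)

Iteration 1:
  x_1 = (-12 - (1.8)·0.000 - (-1)·0.000 - (-1.8)·0.000) / (7.6) = -1.579
  x_2 = (-6 - (-2.5)·-1.579 - (1)·0.000 - (-4)·0.000) / (9.5) = -1.047
  x_3 = (-8 - (-0.3)·-1.579 - (1)·-1.047 - (2)·0.000) / (6.3) = -1.179
  x_4 = (-12 - (-1)·-1.579 - (-0.3)·-1.047 - (2.9)·-1.179) / (-5.2) = 2.014
Iteration 2:
  x_1 = (-12 - (1.8)·-1.047 - (-1)·-1.179 - (-1.8)·2.014) / (7.6) = -1.009
  x_2 = (-6 - (-2.5)·-1.009 - (1)·-1.179 - (-4)·2.014) / (9.5) = 0.075
  x_3 = (-8 - (-0.3)·-1.009 - (1)·0.075 - (2)·2.014) / (6.3) = -1.969
  x_4 = (-12 - (-1)·-1.009 - (-0.3)·0.075 - (2.9)·-1.969) / (-5.2) = 1.399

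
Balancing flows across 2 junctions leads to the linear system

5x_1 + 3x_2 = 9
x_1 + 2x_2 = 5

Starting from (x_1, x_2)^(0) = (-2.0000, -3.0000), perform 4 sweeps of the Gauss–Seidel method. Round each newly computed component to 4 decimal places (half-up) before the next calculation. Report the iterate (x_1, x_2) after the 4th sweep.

(0.5142, 2.2429)

Iteration 1:
  x_1 = (9 - (3)·-3.0000) / (5) = 3.6000
  x_2 = (5 - (1)·3.6000) / (2) = 0.7000
Iteration 2:
  x_1 = (9 - (3)·0.7000) / (5) = 1.3800
  x_2 = (5 - (1)·1.3800) / (2) = 1.8100
Iteration 3:
  x_1 = (9 - (3)·1.8100) / (5) = 0.7140
  x_2 = (5 - (1)·0.7140) / (2) = 2.1430
Iteration 4:
  x_1 = (9 - (3)·2.1430) / (5) = 0.5142
  x_2 = (5 - (1)·0.5142) / (2) = 2.2429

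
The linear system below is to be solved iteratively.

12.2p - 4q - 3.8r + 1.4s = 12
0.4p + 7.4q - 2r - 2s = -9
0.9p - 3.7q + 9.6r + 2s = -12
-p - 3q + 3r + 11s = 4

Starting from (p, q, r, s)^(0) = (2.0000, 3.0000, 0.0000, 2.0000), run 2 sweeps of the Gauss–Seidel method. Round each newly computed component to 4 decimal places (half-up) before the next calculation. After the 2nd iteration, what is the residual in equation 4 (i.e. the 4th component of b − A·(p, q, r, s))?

0.0005

Iteration 1:
  p = (12 - (-4)·3.0000 - (-3.8)·0.0000 - (1.4)·2.0000) / (12.2) = 1.7377
  q = (-9 - (0.4)·1.7377 - (-2)·0.0000 - (-2)·2.0000) / (7.4) = -0.7696
  r = (-12 - (0.9)·1.7377 - (-3.7)·-0.7696 - (2)·2.0000) / (9.6) = -2.1262
  s = (4 - (-1)·1.7377 - (-3)·-0.7696 - (3)·-2.1262) / (11) = 0.8916
Iteration 2:
  p = (12 - (-4)·-0.7696 - (-3.8)·-2.1262 - (1.4)·0.8916) / (12.2) = -0.0333
  q = (-9 - (0.4)·-0.0333 - (-2)·-2.1262 - (-2)·0.8916) / (7.4) = -1.5481
  r = (-12 - (0.9)·-0.0333 - (-3.7)·-1.5481 - (2)·0.8916) / (9.6) = -2.0293
  s = (4 - (-1)·-0.0333 - (-3)·-1.5481 - (3)·-2.0293) / (11) = 0.4918
Residual b − A·x = (-2.1860, -0.6057, 0.7997, 0.0005)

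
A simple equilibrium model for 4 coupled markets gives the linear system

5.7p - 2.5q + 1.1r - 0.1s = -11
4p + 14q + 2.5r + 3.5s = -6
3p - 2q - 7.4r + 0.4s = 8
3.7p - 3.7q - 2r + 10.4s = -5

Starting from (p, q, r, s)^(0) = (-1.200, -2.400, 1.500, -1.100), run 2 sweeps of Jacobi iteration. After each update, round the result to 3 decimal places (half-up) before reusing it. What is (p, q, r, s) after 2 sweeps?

Iteration 1:
  p = (-11 - (-2.5)·-2.400 - (1.1)·1.500 - (-0.1)·-1.100) / (5.7) = -3.291
  q = (-6 - (4)·-1.200 - (2.5)·1.500 - (3.5)·-1.100) / (14) = -0.079
  r = (8 - (3)·-1.200 - (-2)·-2.400 - (0.4)·-1.100) / (-7.4) = -0.978
  s = (-5 - (3.7)·-1.200 - (-3.7)·-2.400 - (-2)·1.500) / (10.4) = -0.619
Iteration 2:
  p = (-11 - (-2.5)·-0.079 - (1.1)·-0.978 - (-0.1)·-0.619) / (5.7) = -1.787
  q = (-6 - (4)·-3.291 - (2.5)·-0.978 - (3.5)·-0.619) / (14) = 0.841
  r = (8 - (3)·-3.291 - (-2)·-0.079 - (0.4)·-0.619) / (-7.4) = -2.427
  s = (-5 - (3.7)·-3.291 - (-3.7)·-0.079 - (-2)·-0.978) / (10.4) = 0.474

(-1.787, 0.841, -2.427, 0.474)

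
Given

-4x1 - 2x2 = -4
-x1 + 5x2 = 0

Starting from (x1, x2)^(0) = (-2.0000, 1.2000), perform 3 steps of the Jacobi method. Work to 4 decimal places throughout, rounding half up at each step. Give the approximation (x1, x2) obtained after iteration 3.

(0.9600, 0.2400)

Iteration 1:
  x1 = (-4 - (-2)·1.2000) / (-4) = 0.4000
  x2 = (0 - (-1)·-2.0000) / (5) = -0.4000
Iteration 2:
  x1 = (-4 - (-2)·-0.4000) / (-4) = 1.2000
  x2 = (0 - (-1)·0.4000) / (5) = 0.0800
Iteration 3:
  x1 = (-4 - (-2)·0.0800) / (-4) = 0.9600
  x2 = (0 - (-1)·1.2000) / (5) = 0.2400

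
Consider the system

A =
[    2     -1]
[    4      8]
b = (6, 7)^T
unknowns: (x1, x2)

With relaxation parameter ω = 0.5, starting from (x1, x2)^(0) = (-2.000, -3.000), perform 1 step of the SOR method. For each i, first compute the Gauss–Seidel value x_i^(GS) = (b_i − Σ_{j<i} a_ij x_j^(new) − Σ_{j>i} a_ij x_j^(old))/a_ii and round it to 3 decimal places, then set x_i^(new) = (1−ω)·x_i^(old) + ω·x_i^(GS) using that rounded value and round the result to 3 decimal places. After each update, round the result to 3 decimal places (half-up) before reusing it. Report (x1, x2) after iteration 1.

Iteration 1:
  x1: GS value = (6 - (-1)·-3.000) / (2) = 1.500;  x1 ← (1−ω)·-2.000 + ω·1.500 = -0.250
  x2: GS value = (7 - (4)·-0.250) / (8) = 1.000;  x2 ← (1−ω)·-3.000 + ω·1.000 = -1.000

(-0.250, -1.000)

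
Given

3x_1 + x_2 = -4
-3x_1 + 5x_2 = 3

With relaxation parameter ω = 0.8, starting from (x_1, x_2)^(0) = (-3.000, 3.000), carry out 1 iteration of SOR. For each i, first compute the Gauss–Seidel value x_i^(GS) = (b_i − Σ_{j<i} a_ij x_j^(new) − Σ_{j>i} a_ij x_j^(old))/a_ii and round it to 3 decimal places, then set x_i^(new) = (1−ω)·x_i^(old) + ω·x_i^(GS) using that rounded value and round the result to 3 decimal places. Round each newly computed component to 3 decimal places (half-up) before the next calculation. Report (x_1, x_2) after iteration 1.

(-2.466, -0.104)

Iteration 1:
  x_1: GS value = (-4 - (1)·3.000) / (3) = -2.333;  x_1 ← (1−ω)·-3.000 + ω·-2.333 = -2.466
  x_2: GS value = (3 - (-3)·-2.466) / (5) = -0.880;  x_2 ← (1−ω)·3.000 + ω·-0.880 = -0.104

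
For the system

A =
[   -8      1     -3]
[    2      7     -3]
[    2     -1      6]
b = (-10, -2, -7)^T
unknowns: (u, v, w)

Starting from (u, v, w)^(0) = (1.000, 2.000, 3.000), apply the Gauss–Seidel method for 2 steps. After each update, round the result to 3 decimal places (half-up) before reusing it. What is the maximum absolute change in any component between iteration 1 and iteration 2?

Iteration 1:
  u = (-10 - (1)·2.000 - (-3)·3.000) / (-8) = 0.375
  v = (-2 - (2)·0.375 - (-3)·3.000) / (7) = 0.893
  w = (-7 - (2)·0.375 - (-1)·0.893) / (6) = -1.143
Iteration 2:
  u = (-10 - (1)·0.893 - (-3)·-1.143) / (-8) = 1.790
  v = (-2 - (2)·1.790 - (-3)·-1.143) / (7) = -1.287
  w = (-7 - (2)·1.790 - (-1)·-1.287) / (6) = -1.978
Change: (1.415, -2.180, -0.835) → max |·| = 2.180

2.180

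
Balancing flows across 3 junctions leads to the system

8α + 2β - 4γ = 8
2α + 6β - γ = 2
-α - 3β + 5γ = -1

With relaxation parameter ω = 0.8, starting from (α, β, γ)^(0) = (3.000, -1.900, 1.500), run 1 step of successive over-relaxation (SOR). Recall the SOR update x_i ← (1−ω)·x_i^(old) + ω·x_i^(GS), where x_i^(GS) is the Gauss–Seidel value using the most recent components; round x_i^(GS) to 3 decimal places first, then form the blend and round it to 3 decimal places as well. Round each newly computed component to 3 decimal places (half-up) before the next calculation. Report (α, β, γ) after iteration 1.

(2.380, -0.548, 0.258)

Iteration 1:
  α: GS value = (8 - (2)·-1.900 - (-4)·1.500) / (8) = 2.225;  α ← (1−ω)·3.000 + ω·2.225 = 2.380
  β: GS value = (2 - (2)·2.380 - (-1)·1.500) / (6) = -0.210;  β ← (1−ω)·-1.900 + ω·-0.210 = -0.548
  γ: GS value = (-1 - (-1)·2.380 - (-3)·-0.548) / (5) = -0.053;  γ ← (1−ω)·1.500 + ω·-0.053 = 0.258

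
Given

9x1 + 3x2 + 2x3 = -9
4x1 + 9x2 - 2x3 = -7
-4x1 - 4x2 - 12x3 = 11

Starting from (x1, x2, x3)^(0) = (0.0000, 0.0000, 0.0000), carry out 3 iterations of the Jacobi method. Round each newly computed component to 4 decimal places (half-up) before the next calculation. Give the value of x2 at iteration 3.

-0.6111

Iteration 1:
  x1 = (-9 - (3)·0.0000 - (2)·0.0000) / (9) = -1.0000
  x2 = (-7 - (4)·0.0000 - (-2)·0.0000) / (9) = -0.7778
  x3 = (11 - (-4)·0.0000 - (-4)·0.0000) / (-12) = -0.9167
Iteration 2:
  x1 = (-9 - (3)·-0.7778 - (2)·-0.9167) / (9) = -0.5370
  x2 = (-7 - (4)·-1.0000 - (-2)·-0.9167) / (9) = -0.5370
  x3 = (11 - (-4)·-1.0000 - (-4)·-0.7778) / (-12) = -0.3241
Iteration 3:
  x1 = (-9 - (3)·-0.5370 - (2)·-0.3241) / (9) = -0.7490
  x2 = (-7 - (4)·-0.5370 - (-2)·-0.3241) / (9) = -0.6111
  x3 = (11 - (-4)·-0.5370 - (-4)·-0.5370) / (-12) = -0.5587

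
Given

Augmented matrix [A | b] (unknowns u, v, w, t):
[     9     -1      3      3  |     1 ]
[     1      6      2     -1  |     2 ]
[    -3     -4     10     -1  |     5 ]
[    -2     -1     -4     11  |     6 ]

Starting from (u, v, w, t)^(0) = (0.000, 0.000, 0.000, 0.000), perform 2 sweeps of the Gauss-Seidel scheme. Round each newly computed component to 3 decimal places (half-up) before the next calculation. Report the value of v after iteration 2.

Iteration 1:
  u = (1 - (-1)·0.000 - (3)·0.000 - (3)·0.000) / (9) = 0.111
  v = (2 - (1)·0.111 - (2)·0.000 - (-1)·0.000) / (6) = 0.315
  w = (5 - (-3)·0.111 - (-4)·0.315 - (-1)·0.000) / (10) = 0.659
  t = (6 - (-2)·0.111 - (-1)·0.315 - (-4)·0.659) / (11) = 0.834
Iteration 2:
  u = (1 - (-1)·0.315 - (3)·0.659 - (3)·0.834) / (9) = -0.352
  v = (2 - (1)·-0.352 - (2)·0.659 - (-1)·0.834) / (6) = 0.311
  w = (5 - (-3)·-0.352 - (-4)·0.311 - (-1)·0.834) / (10) = 0.602
  t = (6 - (-2)·-0.352 - (-1)·0.311 - (-4)·0.602) / (11) = 0.729

0.311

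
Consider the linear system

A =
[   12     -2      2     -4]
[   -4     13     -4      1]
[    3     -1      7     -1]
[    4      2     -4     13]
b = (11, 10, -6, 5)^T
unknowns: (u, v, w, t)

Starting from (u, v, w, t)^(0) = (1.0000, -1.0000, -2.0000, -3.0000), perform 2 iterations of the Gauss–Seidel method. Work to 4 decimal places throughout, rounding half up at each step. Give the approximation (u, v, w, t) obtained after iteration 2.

Iteration 1:
  u = (11 - (-2)·-1.0000 - (2)·-2.0000 - (-4)·-3.0000) / (12) = 0.0833
  v = (10 - (-4)·0.0833 - (-4)·-2.0000 - (1)·-3.0000) / (13) = 0.4102
  w = (-6 - (3)·0.0833 - (-1)·0.4102 - (-1)·-3.0000) / (7) = -1.2628
  t = (5 - (4)·0.0833 - (2)·0.4102 - (-4)·-1.2628) / (13) = -0.0927
Iteration 2:
  u = (11 - (-2)·0.4102 - (2)·-1.2628 - (-4)·-0.0927) / (12) = 1.1646
  v = (10 - (-4)·1.1646 - (-4)·-1.2628 - (1)·-0.0927) / (13) = 0.7461
  w = (-6 - (3)·1.1646 - (-1)·0.7461 - (-1)·-0.0927) / (7) = -1.2629
  t = (5 - (4)·1.1646 - (2)·0.7461 - (-4)·-1.2629) / (13) = -0.4771

(1.1646, 0.7461, -1.2629, -0.4771)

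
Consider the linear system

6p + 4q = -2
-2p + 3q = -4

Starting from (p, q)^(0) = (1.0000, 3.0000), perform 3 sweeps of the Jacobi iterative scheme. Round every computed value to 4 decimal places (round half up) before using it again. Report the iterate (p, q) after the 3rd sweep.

Iteration 1:
  p = (-2 - (4)·3.0000) / (6) = -2.3333
  q = (-4 - (-2)·1.0000) / (3) = -0.6667
Iteration 2:
  p = (-2 - (4)·-0.6667) / (6) = 0.1111
  q = (-4 - (-2)·-2.3333) / (3) = -2.8889
Iteration 3:
  p = (-2 - (4)·-2.8889) / (6) = 1.5926
  q = (-4 - (-2)·0.1111) / (3) = -1.2593

(1.5926, -1.2593)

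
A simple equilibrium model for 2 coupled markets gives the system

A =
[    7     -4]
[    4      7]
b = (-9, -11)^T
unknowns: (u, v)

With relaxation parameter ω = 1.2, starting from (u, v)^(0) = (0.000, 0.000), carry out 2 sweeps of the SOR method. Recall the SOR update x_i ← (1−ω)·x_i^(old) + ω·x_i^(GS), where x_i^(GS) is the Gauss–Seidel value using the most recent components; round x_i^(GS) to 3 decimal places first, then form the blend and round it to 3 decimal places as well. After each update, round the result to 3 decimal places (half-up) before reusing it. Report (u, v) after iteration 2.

(-1.802, -0.485)

Iteration 1:
  u: GS value = (-9 - (-4)·0.000) / (7) = -1.286;  u ← (1−ω)·0.000 + ω·-1.286 = -1.543
  v: GS value = (-11 - (4)·-1.543) / (7) = -0.690;  v ← (1−ω)·0.000 + ω·-0.690 = -0.828
Iteration 2:
  u: GS value = (-9 - (-4)·-0.828) / (7) = -1.759;  u ← (1−ω)·-1.543 + ω·-1.759 = -1.802
  v: GS value = (-11 - (4)·-1.802) / (7) = -0.542;  v ← (1−ω)·-0.828 + ω·-0.542 = -0.485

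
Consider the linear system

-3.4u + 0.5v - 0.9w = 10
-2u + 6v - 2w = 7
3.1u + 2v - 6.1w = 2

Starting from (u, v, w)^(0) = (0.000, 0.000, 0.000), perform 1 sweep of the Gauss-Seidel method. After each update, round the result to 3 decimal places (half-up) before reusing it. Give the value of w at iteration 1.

Iteration 1:
  u = (10 - (0.5)·0.000 - (-0.9)·0.000) / (-3.4) = -2.941
  v = (7 - (-2)·-2.941 - (-2)·0.000) / (6) = 0.186
  w = (2 - (3.1)·-2.941 - (2)·0.186) / (-6.1) = -1.761

-1.761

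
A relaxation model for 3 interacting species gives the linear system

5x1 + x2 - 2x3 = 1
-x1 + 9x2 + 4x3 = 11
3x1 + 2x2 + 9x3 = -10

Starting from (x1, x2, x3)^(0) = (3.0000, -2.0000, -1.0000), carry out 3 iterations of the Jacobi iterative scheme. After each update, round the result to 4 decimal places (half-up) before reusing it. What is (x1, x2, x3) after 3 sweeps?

(-0.8459, 1.8469, -1.2634)

Iteration 1:
  x1 = (1 - (1)·-2.0000 - (-2)·-1.0000) / (5) = 0.2000
  x2 = (11 - (-1)·3.0000 - (4)·-1.0000) / (9) = 2.0000
  x3 = (-10 - (3)·3.0000 - (2)·-2.0000) / (9) = -1.6667
Iteration 2:
  x1 = (1 - (1)·2.0000 - (-2)·-1.6667) / (5) = -0.8667
  x2 = (11 - (-1)·0.2000 - (4)·-1.6667) / (9) = 1.9852
  x3 = (-10 - (3)·0.2000 - (2)·2.0000) / (9) = -1.6222
Iteration 3:
  x1 = (1 - (1)·1.9852 - (-2)·-1.6222) / (5) = -0.8459
  x2 = (11 - (-1)·-0.8667 - (4)·-1.6222) / (9) = 1.8469
  x3 = (-10 - (3)·-0.8667 - (2)·1.9852) / (9) = -1.2634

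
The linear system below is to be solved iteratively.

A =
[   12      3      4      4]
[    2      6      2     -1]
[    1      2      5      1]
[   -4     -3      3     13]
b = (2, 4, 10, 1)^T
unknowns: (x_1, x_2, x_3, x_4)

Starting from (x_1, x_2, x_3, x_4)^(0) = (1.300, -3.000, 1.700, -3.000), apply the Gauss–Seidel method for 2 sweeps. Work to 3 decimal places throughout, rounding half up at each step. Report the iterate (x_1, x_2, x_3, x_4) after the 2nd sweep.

Iteration 1:
  x_1 = (2 - (3)·-3.000 - (4)·1.700 - (4)·-3.000) / (12) = 1.350
  x_2 = (4 - (2)·1.350 - (2)·1.700 - (-1)·-3.000) / (6) = -0.850
  x_3 = (10 - (1)·1.350 - (2)·-0.850 - (1)·-3.000) / (5) = 2.670
  x_4 = (1 - (-4)·1.350 - (-3)·-0.850 - (3)·2.670) / (13) = -0.320
Iteration 2:
  x_1 = (2 - (3)·-0.850 - (4)·2.670 - (4)·-0.320) / (12) = -0.404
  x_2 = (4 - (2)·-0.404 - (2)·2.670 - (-1)·-0.320) / (6) = -0.142
  x_3 = (10 - (1)·-0.404 - (2)·-0.142 - (1)·-0.320) / (5) = 2.202
  x_4 = (1 - (-4)·-0.404 - (-3)·-0.142 - (3)·2.202) / (13) = -0.588

(-0.404, -0.142, 2.202, -0.588)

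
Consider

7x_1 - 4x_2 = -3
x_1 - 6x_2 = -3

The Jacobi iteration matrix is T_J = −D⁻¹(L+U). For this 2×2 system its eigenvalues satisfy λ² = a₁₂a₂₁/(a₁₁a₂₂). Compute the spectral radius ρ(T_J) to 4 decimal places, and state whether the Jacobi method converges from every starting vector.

a₁₂a₂₁/(a₁₁a₂₂) = (-4)·(1) / ((7)·(-6)) = 0.095238
ρ = √|0.095238| = √0.095238 = 0.3086
ρ < 1, so Jacobi converges

0.3086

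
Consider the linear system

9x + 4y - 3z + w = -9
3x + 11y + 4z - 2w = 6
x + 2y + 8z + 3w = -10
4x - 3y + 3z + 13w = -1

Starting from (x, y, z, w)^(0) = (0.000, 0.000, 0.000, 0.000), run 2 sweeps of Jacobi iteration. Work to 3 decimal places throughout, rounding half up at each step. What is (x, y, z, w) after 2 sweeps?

(-1.650, 1.259, -1.232, 0.645)

Iteration 1:
  x = (-9 - (4)·0.000 - (-3)·0.000 - (1)·0.000) / (9) = -1.000
  y = (6 - (3)·0.000 - (4)·0.000 - (-2)·0.000) / (11) = 0.545
  z = (-10 - (1)·0.000 - (2)·0.000 - (3)·0.000) / (8) = -1.250
  w = (-1 - (4)·0.000 - (-3)·0.000 - (3)·0.000) / (13) = -0.077
Iteration 2:
  x = (-9 - (4)·0.545 - (-3)·-1.250 - (1)·-0.077) / (9) = -1.650
  y = (6 - (3)·-1.000 - (4)·-1.250 - (-2)·-0.077) / (11) = 1.259
  z = (-10 - (1)·-1.000 - (2)·0.545 - (3)·-0.077) / (8) = -1.232
  w = (-1 - (4)·-1.000 - (-3)·0.545 - (3)·-1.250) / (13) = 0.645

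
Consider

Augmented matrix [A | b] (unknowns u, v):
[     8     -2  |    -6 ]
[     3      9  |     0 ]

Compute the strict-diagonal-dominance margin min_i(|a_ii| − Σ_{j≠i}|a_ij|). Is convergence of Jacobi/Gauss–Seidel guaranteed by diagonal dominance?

6

row 1: |8| − (2) = 6
row 2: |9| − (3) = 6
minimum over rows = 6 → strictly diagonally dominant (convergence guaranteed)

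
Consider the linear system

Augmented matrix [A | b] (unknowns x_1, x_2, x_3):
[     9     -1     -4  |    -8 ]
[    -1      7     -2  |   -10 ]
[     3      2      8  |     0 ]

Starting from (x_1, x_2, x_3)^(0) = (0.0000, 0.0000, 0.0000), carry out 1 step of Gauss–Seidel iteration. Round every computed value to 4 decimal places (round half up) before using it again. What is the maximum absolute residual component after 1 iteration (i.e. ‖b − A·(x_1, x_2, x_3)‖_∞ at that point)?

Iteration 1:
  x_1 = (-8 - (-1)·0.0000 - (-4)·0.0000) / (9) = -0.8889
  x_2 = (-10 - (-1)·-0.8889 - (-2)·0.0000) / (7) = -1.5556
  x_3 = (0 - (3)·-0.8889 - (2)·-1.5556) / (8) = 0.7222
Residual b − A·x = (1.3333, 1.4447, 0.0003); ∞-norm = 1.4447

1.4447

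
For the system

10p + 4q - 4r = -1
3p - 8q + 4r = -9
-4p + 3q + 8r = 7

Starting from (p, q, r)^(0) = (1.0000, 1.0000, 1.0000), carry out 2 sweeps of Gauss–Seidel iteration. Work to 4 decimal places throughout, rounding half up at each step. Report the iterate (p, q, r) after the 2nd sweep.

(-0.6431, 0.9987, 0.1789)

Iteration 1:
  p = (-1 - (4)·1.0000 - (-4)·1.0000) / (10) = -0.1000
  q = (-9 - (3)·-0.1000 - (4)·1.0000) / (-8) = 1.5875
  r = (7 - (-4)·-0.1000 - (3)·1.5875) / (8) = 0.2297
Iteration 2:
  p = (-1 - (4)·1.5875 - (-4)·0.2297) / (10) = -0.6431
  q = (-9 - (3)·-0.6431 - (4)·0.2297) / (-8) = 0.9987
  r = (7 - (-4)·-0.6431 - (3)·0.9987) / (8) = 0.1789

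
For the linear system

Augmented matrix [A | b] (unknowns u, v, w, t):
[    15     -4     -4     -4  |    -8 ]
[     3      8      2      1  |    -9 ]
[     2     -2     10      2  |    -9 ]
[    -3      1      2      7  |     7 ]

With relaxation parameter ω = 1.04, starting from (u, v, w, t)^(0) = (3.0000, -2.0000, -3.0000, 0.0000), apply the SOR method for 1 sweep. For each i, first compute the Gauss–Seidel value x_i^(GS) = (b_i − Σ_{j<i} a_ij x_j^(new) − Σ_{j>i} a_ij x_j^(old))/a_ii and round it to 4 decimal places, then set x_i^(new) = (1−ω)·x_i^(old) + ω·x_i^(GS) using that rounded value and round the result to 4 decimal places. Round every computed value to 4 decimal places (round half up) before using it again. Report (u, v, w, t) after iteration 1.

(-2.0614, 0.4939, -0.2845, 0.1324)

Iteration 1:
  u: GS value = (-8 - (-4)·-2.0000 - (-4)·-3.0000 - (-4)·0.0000) / (15) = -1.8667;  u ← (1−ω)·3.0000 + ω·-1.8667 = -2.0614
  v: GS value = (-9 - (3)·-2.0614 - (2)·-3.0000 - (1)·0.0000) / (8) = 0.3980;  v ← (1−ω)·-2.0000 + ω·0.3980 = 0.4939
  w: GS value = (-9 - (2)·-2.0614 - (-2)·0.4939 - (2)·0.0000) / (10) = -0.3889;  w ← (1−ω)·-3.0000 + ω·-0.3889 = -0.2845
  t: GS value = (7 - (-3)·-2.0614 - (1)·0.4939 - (2)·-0.2845) / (7) = 0.1273;  t ← (1−ω)·0.0000 + ω·0.1273 = 0.1324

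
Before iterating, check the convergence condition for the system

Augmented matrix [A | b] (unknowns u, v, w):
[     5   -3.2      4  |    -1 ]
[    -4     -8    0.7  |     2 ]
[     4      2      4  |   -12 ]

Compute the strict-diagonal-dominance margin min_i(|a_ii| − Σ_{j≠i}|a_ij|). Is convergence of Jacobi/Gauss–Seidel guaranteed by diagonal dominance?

-2.2

row 1: |5| − (3.2+4) = -2.2
row 2: |-8| − (4+0.7) = 3.3
row 3: |4| − (4+2) = -2
minimum over rows = -2.2 → not strictly diagonally dominant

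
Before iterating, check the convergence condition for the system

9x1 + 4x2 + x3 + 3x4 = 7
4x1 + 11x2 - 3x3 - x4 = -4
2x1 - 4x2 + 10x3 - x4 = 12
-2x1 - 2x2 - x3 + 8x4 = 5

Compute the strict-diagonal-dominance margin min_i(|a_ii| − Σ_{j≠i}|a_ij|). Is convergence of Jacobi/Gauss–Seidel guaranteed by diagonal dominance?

1

row 1: |9| − (4+1+3) = 1
row 2: |11| − (4+3+1) = 3
row 3: |10| − (2+4+1) = 3
row 4: |8| − (2+2+1) = 3
minimum over rows = 1 → strictly diagonally dominant (convergence guaranteed)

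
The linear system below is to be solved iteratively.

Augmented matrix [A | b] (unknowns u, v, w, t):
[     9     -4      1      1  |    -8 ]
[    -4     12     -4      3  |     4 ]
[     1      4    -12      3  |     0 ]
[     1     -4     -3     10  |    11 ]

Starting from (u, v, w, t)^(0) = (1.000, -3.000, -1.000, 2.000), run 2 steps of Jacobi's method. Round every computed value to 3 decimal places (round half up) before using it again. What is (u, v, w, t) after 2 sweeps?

(-0.861, -0.458, -0.375, 1.141)

Iteration 1:
  u = (-8 - (-4)·-3.000 - (1)·-1.000 - (1)·2.000) / (9) = -2.333
  v = (4 - (-4)·1.000 - (-4)·-1.000 - (3)·2.000) / (12) = -0.167
  w = (0 - (1)·1.000 - (4)·-3.000 - (3)·2.000) / (-12) = -0.417
  t = (11 - (1)·1.000 - (-4)·-3.000 - (-3)·-1.000) / (10) = -0.500
Iteration 2:
  u = (-8 - (-4)·-0.167 - (1)·-0.417 - (1)·-0.500) / (9) = -0.861
  v = (4 - (-4)·-2.333 - (-4)·-0.417 - (3)·-0.500) / (12) = -0.458
  w = (0 - (1)·-2.333 - (4)·-0.167 - (3)·-0.500) / (-12) = -0.375
  t = (11 - (1)·-2.333 - (-4)·-0.167 - (-3)·-0.417) / (10) = 1.141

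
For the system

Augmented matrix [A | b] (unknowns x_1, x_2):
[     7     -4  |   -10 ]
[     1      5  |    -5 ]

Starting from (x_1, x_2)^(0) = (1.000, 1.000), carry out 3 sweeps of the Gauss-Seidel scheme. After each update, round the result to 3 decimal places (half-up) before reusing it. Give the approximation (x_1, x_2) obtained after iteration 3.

Iteration 1:
  x_1 = (-10 - (-4)·1.000) / (7) = -0.857
  x_2 = (-5 - (1)·-0.857) / (5) = -0.829
Iteration 2:
  x_1 = (-10 - (-4)·-0.829) / (7) = -1.902
  x_2 = (-5 - (1)·-1.902) / (5) = -0.620
Iteration 3:
  x_1 = (-10 - (-4)·-0.620) / (7) = -1.783
  x_2 = (-5 - (1)·-1.783) / (5) = -0.643

(-1.783, -0.643)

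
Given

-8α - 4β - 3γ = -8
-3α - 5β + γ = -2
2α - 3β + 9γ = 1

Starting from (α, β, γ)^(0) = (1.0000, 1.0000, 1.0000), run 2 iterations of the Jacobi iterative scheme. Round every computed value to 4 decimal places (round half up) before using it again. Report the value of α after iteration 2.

0.9167

Iteration 1:
  α = (-8 - (-4)·1.0000 - (-3)·1.0000) / (-8) = 0.1250
  β = (-2 - (-3)·1.0000 - (1)·1.0000) / (-5) = 0.0000
  γ = (1 - (2)·1.0000 - (-3)·1.0000) / (9) = 0.2222
Iteration 2:
  α = (-8 - (-4)·0.0000 - (-3)·0.2222) / (-8) = 0.9167
  β = (-2 - (-3)·0.1250 - (1)·0.2222) / (-5) = 0.3694
  γ = (1 - (2)·0.1250 - (-3)·0.0000) / (9) = 0.0833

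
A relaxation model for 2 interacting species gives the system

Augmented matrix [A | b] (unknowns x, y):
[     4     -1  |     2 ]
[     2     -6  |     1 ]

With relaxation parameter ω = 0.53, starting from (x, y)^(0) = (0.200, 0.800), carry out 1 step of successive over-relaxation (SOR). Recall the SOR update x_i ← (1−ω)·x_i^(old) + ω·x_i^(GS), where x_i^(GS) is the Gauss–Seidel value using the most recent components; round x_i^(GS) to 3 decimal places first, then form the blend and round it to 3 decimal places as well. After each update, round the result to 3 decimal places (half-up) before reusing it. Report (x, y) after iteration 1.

(0.465, 0.370)

Iteration 1:
  x: GS value = (2 - (-1)·0.800) / (4) = 0.700;  x ← (1−ω)·0.200 + ω·0.700 = 0.465
  y: GS value = (1 - (2)·0.465) / (-6) = -0.012;  y ← (1−ω)·0.800 + ω·-0.012 = 0.370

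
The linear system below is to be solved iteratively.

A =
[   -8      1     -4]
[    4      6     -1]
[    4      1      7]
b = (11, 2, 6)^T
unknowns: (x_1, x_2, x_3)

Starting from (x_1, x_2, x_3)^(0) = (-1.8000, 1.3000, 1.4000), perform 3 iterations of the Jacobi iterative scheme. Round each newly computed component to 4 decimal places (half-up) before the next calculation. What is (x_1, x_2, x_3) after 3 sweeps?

Iteration 1:
  x_1 = (11 - (1)·1.3000 - (-4)·1.4000) / (-8) = -1.9125
  x_2 = (2 - (4)·-1.8000 - (-1)·1.4000) / (6) = 1.7667
  x_3 = (6 - (4)·-1.8000 - (1)·1.3000) / (7) = 1.7000
Iteration 2:
  x_1 = (11 - (1)·1.7667 - (-4)·1.7000) / (-8) = -2.0042
  x_2 = (2 - (4)·-1.9125 - (-1)·1.7000) / (6) = 1.8917
  x_3 = (6 - (4)·-1.9125 - (1)·1.7667) / (7) = 1.6976
Iteration 3:
  x_1 = (11 - (1)·1.8917 - (-4)·1.6976) / (-8) = -1.9873
  x_2 = (2 - (4)·-2.0042 - (-1)·1.6976) / (6) = 1.9524
  x_3 = (6 - (4)·-2.0042 - (1)·1.8917) / (7) = 1.7322

(-1.9873, 1.9524, 1.7322)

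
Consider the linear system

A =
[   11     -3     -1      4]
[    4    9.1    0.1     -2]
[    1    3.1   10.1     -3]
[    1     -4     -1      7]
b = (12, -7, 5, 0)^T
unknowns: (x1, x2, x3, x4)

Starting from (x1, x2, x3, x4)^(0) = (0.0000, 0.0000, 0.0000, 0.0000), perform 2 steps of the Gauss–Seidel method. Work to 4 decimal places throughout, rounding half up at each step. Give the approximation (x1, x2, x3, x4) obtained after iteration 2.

(1.0965, -1.4266, 0.5988, -0.8863)

Iteration 1:
  x1 = (12 - (-3)·0.0000 - (-1)·0.0000 - (4)·0.0000) / (11) = 1.0909
  x2 = (-7 - (4)·1.0909 - (0.1)·0.0000 - (-2)·0.0000) / (9.1) = -1.2487
  x3 = (5 - (1)·1.0909 - (3.1)·-1.2487 - (-3)·0.0000) / (10.1) = 0.7703
  x4 = (0 - (1)·1.0909 - (-4)·-1.2487 - (-1)·0.7703) / (7) = -0.7593
Iteration 2:
  x1 = (12 - (-3)·-1.2487 - (-1)·0.7703 - (4)·-0.7593) / (11) = 1.0965
  x2 = (-7 - (4)·1.0965 - (0.1)·0.7703 - (-2)·-0.7593) / (9.1) = -1.4266
  x3 = (5 - (1)·1.0965 - (3.1)·-1.4266 - (-3)·-0.7593) / (10.1) = 0.5988
  x4 = (0 - (1)·1.0965 - (-4)·-1.4266 - (-1)·0.5988) / (7) = -0.8863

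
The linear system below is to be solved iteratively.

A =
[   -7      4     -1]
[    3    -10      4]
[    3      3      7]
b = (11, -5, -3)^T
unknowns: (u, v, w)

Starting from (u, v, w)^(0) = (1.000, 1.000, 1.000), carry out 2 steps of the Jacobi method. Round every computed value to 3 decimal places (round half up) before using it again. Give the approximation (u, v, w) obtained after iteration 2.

(-0.702, -0.357, -0.453)

Iteration 1:
  u = (11 - (4)·1.000 - (-1)·1.000) / (-7) = -1.143
  v = (-5 - (3)·1.000 - (4)·1.000) / (-10) = 1.200
  w = (-3 - (3)·1.000 - (3)·1.000) / (7) = -1.286
Iteration 2:
  u = (11 - (4)·1.200 - (-1)·-1.286) / (-7) = -0.702
  v = (-5 - (3)·-1.143 - (4)·-1.286) / (-10) = -0.357
  w = (-3 - (3)·-1.143 - (3)·1.200) / (7) = -0.453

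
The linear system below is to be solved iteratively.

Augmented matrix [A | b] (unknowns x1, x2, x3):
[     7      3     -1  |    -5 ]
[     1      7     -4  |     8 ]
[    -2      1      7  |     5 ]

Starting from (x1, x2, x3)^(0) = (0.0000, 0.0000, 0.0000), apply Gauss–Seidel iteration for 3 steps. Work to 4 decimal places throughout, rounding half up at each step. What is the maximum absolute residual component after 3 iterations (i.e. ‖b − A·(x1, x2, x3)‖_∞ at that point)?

Iteration 1:
  x1 = (-5 - (3)·0.0000 - (-1)·0.0000) / (7) = -0.7143
  x2 = (8 - (1)·-0.7143 - (-4)·0.0000) / (7) = 1.2449
  x3 = (5 - (-2)·-0.7143 - (1)·1.2449) / (7) = 0.3324
Iteration 2:
  x1 = (-5 - (3)·1.2449 - (-1)·0.3324) / (7) = -1.2003
  x2 = (8 - (1)·-1.2003 - (-4)·0.3324) / (7) = 1.5043
  x3 = (5 - (-2)·-1.2003 - (1)·1.5043) / (7) = 0.1564
Iteration 3:
  x1 = (-5 - (3)·1.5043 - (-1)·0.1564) / (7) = -1.3366
  x2 = (8 - (1)·-1.3366 - (-4)·0.1564) / (7) = 1.4232
  x3 = (5 - (-2)·-1.3366 - (1)·1.4232) / (7) = 0.1291
Residual b − A·x = (0.2157, -0.1094, -0.0001); ∞-norm = 0.2157

0.2157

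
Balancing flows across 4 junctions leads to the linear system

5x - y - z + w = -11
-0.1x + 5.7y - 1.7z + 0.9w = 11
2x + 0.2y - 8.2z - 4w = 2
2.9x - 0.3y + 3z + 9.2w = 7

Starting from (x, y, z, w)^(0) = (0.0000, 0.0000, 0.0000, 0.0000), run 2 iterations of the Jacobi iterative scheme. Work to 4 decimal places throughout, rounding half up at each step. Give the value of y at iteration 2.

Iteration 1:
  x = (-11 - (-1)·0.0000 - (-1)·0.0000 - (1)·0.0000) / (5) = -2.2000
  y = (11 - (-0.1)·0.0000 - (-1.7)·0.0000 - (0.9)·0.0000) / (5.7) = 1.9298
  z = (2 - (2)·0.0000 - (0.2)·0.0000 - (-4)·0.0000) / (-8.2) = -0.2439
  w = (7 - (2.9)·0.0000 - (-0.3)·0.0000 - (3)·0.0000) / (9.2) = 0.7609
Iteration 2:
  x = (-11 - (-1)·1.9298 - (-1)·-0.2439 - (1)·0.7609) / (5) = -2.0150
  y = (11 - (-0.1)·-2.2000 - (-1.7)·-0.2439 - (0.9)·0.7609) / (5.7) = 1.6983
  z = (2 - (2)·-2.2000 - (0.2)·1.9298 - (-4)·0.7609) / (-8.2) = -1.1046
  w = (7 - (2.9)·-2.2000 - (-0.3)·1.9298 - (3)·-0.2439) / (9.2) = 1.5968

1.6983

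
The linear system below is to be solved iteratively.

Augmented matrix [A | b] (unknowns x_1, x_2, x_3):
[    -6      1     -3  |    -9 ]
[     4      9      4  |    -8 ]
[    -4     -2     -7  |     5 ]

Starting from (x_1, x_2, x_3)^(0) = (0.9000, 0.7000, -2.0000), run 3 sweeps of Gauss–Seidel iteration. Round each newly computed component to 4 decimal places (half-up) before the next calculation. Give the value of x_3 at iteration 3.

Iteration 1:
  x_1 = (-9 - (1)·0.7000 - (-3)·-2.0000) / (-6) = 2.6167
  x_2 = (-8 - (4)·2.6167 - (4)·-2.0000) / (9) = -1.1630
  x_3 = (5 - (-4)·2.6167 - (-2)·-1.1630) / (-7) = -1.8773
Iteration 2:
  x_1 = (-9 - (1)·-1.1630 - (-3)·-1.8773) / (-6) = 2.2448
  x_2 = (-8 - (4)·2.2448 - (4)·-1.8773) / (9) = -1.0522
  x_3 = (5 - (-4)·2.2448 - (-2)·-1.0522) / (-7) = -1.6964
Iteration 3:
  x_1 = (-9 - (1)·-1.0522 - (-3)·-1.6964) / (-6) = 2.1728
  x_2 = (-8 - (4)·2.1728 - (4)·-1.6964) / (9) = -1.1006
  x_3 = (5 - (-4)·2.1728 - (-2)·-1.1006) / (-7) = -1.6414

-1.6414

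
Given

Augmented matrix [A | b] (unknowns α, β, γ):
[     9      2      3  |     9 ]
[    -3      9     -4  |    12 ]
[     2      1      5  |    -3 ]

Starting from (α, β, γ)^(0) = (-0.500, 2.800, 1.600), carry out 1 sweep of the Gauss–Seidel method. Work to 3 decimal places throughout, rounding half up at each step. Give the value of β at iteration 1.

1.992

Iteration 1:
  α = (9 - (2)·2.800 - (3)·1.600) / (9) = -0.156
  β = (12 - (-3)·-0.156 - (-4)·1.600) / (9) = 1.992
  γ = (-3 - (2)·-0.156 - (1)·1.992) / (5) = -0.936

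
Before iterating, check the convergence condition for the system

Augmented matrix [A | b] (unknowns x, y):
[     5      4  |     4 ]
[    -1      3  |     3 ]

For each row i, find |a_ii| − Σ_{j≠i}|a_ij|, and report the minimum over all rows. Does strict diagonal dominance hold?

1

row 1: |5| − (4) = 1
row 2: |3| − (1) = 2
minimum over rows = 1 → strictly diagonally dominant (convergence guaranteed)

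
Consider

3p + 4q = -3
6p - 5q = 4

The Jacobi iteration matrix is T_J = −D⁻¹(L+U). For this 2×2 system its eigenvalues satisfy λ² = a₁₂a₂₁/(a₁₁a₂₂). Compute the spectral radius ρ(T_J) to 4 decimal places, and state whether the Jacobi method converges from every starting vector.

a₁₂a₂₁/(a₁₁a₂₂) = (4)·(6) / ((3)·(-5)) = -1.600000
ρ = √|-1.600000| = √1.600000 = 1.2649
ρ > 1, so Jacobi diverges

1.2649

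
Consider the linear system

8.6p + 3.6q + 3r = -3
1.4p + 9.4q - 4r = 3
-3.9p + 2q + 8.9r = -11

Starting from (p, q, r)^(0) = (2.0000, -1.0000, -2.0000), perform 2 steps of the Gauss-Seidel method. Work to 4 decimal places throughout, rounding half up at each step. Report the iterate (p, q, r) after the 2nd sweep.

(0.1849, -0.0295, -1.1483)

Iteration 1:
  p = (-3 - (3.6)·-1.0000 - (3)·-2.0000) / (8.6) = 0.7674
  q = (3 - (1.4)·0.7674 - (-4)·-2.0000) / (9.4) = -0.6462
  r = (-11 - (-3.9)·0.7674 - (2)·-0.6462) / (8.9) = -0.7545
Iteration 2:
  p = (-3 - (3.6)·-0.6462 - (3)·-0.7545) / (8.6) = 0.1849
  q = (3 - (1.4)·0.1849 - (-4)·-0.7545) / (9.4) = -0.0295
  r = (-11 - (-3.9)·0.1849 - (2)·-0.0295) / (8.9) = -1.1483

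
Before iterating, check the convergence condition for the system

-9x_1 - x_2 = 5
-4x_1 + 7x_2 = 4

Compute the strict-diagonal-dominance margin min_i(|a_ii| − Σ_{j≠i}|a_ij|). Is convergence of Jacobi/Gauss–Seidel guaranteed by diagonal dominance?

3

row 1: |-9| − (1) = 8
row 2: |7| − (4) = 3
minimum over rows = 3 → strictly diagonally dominant (convergence guaranteed)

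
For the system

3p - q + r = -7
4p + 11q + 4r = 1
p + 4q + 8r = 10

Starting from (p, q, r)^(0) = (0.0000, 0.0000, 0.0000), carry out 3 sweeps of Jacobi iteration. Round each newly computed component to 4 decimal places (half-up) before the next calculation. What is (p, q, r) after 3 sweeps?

Iteration 1:
  p = (-7 - (-1)·0.0000 - (1)·0.0000) / (3) = -2.3333
  q = (1 - (4)·0.0000 - (4)·0.0000) / (11) = 0.0909
  r = (10 - (1)·0.0000 - (4)·0.0000) / (8) = 1.2500
Iteration 2:
  p = (-7 - (-1)·0.0909 - (1)·1.2500) / (3) = -2.7197
  q = (1 - (4)·-2.3333 - (4)·1.2500) / (11) = 0.4848
  r = (10 - (1)·-2.3333 - (4)·0.0909) / (8) = 1.4962
Iteration 3:
  p = (-7 - (-1)·0.4848 - (1)·1.4962) / (3) = -2.6705
  q = (1 - (4)·-2.7197 - (4)·1.4962) / (11) = 0.5358
  r = (10 - (1)·-2.7197 - (4)·0.4848) / (8) = 1.3476

(-2.6705, 0.5358, 1.3476)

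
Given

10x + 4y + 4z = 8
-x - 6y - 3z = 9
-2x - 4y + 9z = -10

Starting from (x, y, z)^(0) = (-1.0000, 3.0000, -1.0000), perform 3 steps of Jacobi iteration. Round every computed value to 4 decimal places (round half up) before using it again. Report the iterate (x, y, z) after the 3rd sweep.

(1.9926, -0.9481, -1.5259)

Iteration 1:
  x = (8 - (4)·3.0000 - (4)·-1.0000) / (10) = 0.0000
  y = (9 - (-1)·-1.0000 - (-3)·-1.0000) / (-6) = -0.8333
  z = (-10 - (-2)·-1.0000 - (-4)·3.0000) / (9) = 0.0000
Iteration 2:
  x = (8 - (4)·-0.8333 - (4)·0.0000) / (10) = 1.1333
  y = (9 - (-1)·0.0000 - (-3)·0.0000) / (-6) = -1.5000
  z = (-10 - (-2)·0.0000 - (-4)·-0.8333) / (9) = -1.4815
Iteration 3:
  x = (8 - (4)·-1.5000 - (4)·-1.4815) / (10) = 1.9926
  y = (9 - (-1)·1.1333 - (-3)·-1.4815) / (-6) = -0.9481
  z = (-10 - (-2)·1.1333 - (-4)·-1.5000) / (9) = -1.5259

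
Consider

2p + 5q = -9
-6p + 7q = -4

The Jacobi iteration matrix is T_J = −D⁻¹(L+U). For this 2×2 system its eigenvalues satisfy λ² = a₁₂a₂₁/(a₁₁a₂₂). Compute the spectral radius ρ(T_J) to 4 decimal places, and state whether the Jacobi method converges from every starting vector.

a₁₂a₂₁/(a₁₁a₂₂) = (5)·(-6) / ((2)·(7)) = -2.142857
ρ = √|-2.142857| = √2.142857 = 1.4639
ρ > 1, so Jacobi diverges

1.4639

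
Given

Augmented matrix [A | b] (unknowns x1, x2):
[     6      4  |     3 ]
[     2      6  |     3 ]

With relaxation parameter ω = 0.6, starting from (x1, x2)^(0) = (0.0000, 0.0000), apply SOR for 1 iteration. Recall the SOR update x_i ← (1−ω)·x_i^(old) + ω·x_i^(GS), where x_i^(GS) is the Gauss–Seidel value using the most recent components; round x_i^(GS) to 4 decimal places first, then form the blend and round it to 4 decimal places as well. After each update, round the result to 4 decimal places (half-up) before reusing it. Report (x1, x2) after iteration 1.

(0.3000, 0.2400)

Iteration 1:
  x1: GS value = (3 - (4)·0.0000) / (6) = 0.5000;  x1 ← (1−ω)·0.0000 + ω·0.5000 = 0.3000
  x2: GS value = (3 - (2)·0.3000) / (6) = 0.4000;  x2 ← (1−ω)·0.0000 + ω·0.4000 = 0.2400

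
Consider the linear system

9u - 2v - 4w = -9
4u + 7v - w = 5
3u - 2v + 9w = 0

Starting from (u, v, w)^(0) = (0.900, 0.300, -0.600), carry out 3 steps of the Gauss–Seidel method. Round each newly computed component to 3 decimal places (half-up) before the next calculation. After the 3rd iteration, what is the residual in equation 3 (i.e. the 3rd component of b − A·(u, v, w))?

0.003

Iteration 1:
  u = (-9 - (-2)·0.300 - (-4)·-0.600) / (9) = -1.200
  v = (5 - (4)·-1.200 - (-1)·-0.600) / (7) = 1.314
  w = (0 - (3)·-1.200 - (-2)·1.314) / (9) = 0.692
Iteration 2:
  u = (-9 - (-2)·1.314 - (-4)·0.692) / (9) = -0.400
  v = (5 - (4)·-0.400 - (-1)·0.692) / (7) = 1.042
  w = (0 - (3)·-0.400 - (-2)·1.042) / (9) = 0.365
Iteration 3:
  u = (-9 - (-2)·1.042 - (-4)·0.365) / (9) = -0.606
  v = (5 - (4)·-0.606 - (-1)·0.365) / (7) = 1.113
  w = (0 - (3)·-0.606 - (-2)·1.113) / (9) = 0.449
Residual b − A·x = (0.476, 0.082, 0.003)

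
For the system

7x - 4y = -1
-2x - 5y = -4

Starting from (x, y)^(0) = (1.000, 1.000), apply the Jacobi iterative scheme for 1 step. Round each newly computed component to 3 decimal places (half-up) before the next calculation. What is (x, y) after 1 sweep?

Iteration 1:
  x = (-1 - (-4)·1.000) / (7) = 0.429
  y = (-4 - (-2)·1.000) / (-5) = 0.400

(0.429, 0.400)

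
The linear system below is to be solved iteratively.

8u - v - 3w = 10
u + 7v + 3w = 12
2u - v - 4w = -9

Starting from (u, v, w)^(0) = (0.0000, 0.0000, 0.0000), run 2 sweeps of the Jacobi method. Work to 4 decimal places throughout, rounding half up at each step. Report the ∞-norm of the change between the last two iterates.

1.1429

Iteration 1:
  u = (10 - (-1)·0.0000 - (-3)·0.0000) / (8) = 1.2500
  v = (12 - (1)·0.0000 - (3)·0.0000) / (7) = 1.7143
  w = (-9 - (2)·0.0000 - (-1)·0.0000) / (-4) = 2.2500
Iteration 2:
  u = (10 - (-1)·1.7143 - (-3)·2.2500) / (8) = 2.3080
  v = (12 - (1)·1.2500 - (3)·2.2500) / (7) = 0.5714
  w = (-9 - (2)·1.2500 - (-1)·1.7143) / (-4) = 2.4464
Change: (1.0580, -1.1429, 0.1964) → max |·| = 1.1429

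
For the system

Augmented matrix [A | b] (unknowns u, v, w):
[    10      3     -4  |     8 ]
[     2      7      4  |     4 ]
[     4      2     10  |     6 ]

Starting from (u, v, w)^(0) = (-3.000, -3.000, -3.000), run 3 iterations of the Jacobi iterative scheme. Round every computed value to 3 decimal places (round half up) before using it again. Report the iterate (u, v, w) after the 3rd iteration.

(0.991, 0.469, 0.462)

Iteration 1:
  u = (8 - (3)·-3.000 - (-4)·-3.000) / (10) = 0.500
  v = (4 - (2)·-3.000 - (4)·-3.000) / (7) = 3.143
  w = (6 - (4)·-3.000 - (2)·-3.000) / (10) = 2.400
Iteration 2:
  u = (8 - (3)·3.143 - (-4)·2.400) / (10) = 0.817
  v = (4 - (2)·0.500 - (4)·2.400) / (7) = -0.943
  w = (6 - (4)·0.500 - (2)·3.143) / (10) = -0.229
Iteration 3:
  u = (8 - (3)·-0.943 - (-4)·-0.229) / (10) = 0.991
  v = (4 - (2)·0.817 - (4)·-0.229) / (7) = 0.469
  w = (6 - (4)·0.817 - (2)·-0.943) / (10) = 0.462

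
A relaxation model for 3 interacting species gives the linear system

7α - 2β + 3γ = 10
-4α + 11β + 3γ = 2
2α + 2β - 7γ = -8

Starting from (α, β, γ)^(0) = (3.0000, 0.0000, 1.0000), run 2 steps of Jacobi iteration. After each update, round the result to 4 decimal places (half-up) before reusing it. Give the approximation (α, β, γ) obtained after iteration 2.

Iteration 1:
  α = (10 - (-2)·0.0000 - (3)·1.0000) / (7) = 1.0000
  β = (2 - (-4)·3.0000 - (3)·1.0000) / (11) = 1.0000
  γ = (-8 - (2)·3.0000 - (2)·0.0000) / (-7) = 2.0000
Iteration 2:
  α = (10 - (-2)·1.0000 - (3)·2.0000) / (7) = 0.8571
  β = (2 - (-4)·1.0000 - (3)·2.0000) / (11) = 0.0000
  γ = (-8 - (2)·1.0000 - (2)·1.0000) / (-7) = 1.7143

(0.8571, 0.0000, 1.7143)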